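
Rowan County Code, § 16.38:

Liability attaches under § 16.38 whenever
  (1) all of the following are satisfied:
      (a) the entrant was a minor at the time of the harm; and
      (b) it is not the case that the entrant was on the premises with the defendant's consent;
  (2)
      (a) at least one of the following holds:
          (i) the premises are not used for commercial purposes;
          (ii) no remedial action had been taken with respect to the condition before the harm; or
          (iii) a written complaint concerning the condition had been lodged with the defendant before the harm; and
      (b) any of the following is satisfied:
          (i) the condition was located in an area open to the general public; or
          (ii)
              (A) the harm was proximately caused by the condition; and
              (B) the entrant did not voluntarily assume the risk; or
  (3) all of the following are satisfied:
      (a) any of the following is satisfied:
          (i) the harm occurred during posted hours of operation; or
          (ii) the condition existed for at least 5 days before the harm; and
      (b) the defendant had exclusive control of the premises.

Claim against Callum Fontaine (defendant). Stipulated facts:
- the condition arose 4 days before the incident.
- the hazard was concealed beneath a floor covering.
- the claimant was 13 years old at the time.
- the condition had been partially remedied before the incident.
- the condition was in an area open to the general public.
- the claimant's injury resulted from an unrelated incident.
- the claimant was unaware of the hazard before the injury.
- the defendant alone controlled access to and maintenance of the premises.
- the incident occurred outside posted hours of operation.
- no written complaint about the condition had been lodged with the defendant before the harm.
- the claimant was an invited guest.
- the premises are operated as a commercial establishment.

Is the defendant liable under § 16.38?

(a) entrant a minor — satisfied.
(b) not (consent to enter) — not met.
(1) = T AND F = false.
(i) not (commercial use) — fails.
(ii) no remedial action — not met.
(iii) complaint lodged — not satisfied.
(a): F OR F OR F → false.
(i) public area — holds.
(A) proximate cause — fails.
(B) no assumed risk — holds.
(ii): F AND T → false.
(b): T OR F → true.
(2): F AND T → false.
(i) during posted hours — fails.
(ii) condition ≥5 days old — not satisfied.
(a) = F OR F = false.
(b) exclusive control — met.
So (3) is not satisfied (F AND T).
So Overall is not satisfied (F OR F OR F).

No — not liable.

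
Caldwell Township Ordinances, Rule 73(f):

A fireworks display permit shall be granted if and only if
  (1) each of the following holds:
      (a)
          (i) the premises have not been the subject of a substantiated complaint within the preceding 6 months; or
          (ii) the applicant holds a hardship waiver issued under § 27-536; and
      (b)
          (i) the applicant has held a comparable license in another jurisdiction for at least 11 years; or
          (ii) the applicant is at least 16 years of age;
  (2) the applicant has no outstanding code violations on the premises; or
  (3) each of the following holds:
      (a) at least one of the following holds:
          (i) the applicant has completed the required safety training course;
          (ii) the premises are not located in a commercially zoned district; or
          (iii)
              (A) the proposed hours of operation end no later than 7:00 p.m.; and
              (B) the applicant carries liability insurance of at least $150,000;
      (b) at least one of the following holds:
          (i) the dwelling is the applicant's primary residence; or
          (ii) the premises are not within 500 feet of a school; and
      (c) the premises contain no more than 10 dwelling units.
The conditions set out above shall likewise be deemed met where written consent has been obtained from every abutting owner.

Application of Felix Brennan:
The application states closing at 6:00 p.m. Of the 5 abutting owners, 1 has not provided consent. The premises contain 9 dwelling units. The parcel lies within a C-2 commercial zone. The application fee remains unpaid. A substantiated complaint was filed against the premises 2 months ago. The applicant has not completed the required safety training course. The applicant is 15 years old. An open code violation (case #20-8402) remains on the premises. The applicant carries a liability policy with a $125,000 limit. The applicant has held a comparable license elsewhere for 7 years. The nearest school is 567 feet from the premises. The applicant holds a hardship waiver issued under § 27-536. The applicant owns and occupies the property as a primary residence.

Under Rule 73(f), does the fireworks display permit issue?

(i) no complaint in 6 mo. — fails.
(ii) hardship waiver — holds.
(a): F OR T → true.
(i) prior license ≥ 11 yr — not met.
(ii) age ≥ 16 — not met.
(b): F OR F → false.
(1): T AND F → false.
(2) no code violations — not met.
(i) safety training — not satisfied.
(ii) not (commercially zoned) — not met.
(A) closes by 7 p.m. — satisfied.
(B) insurance ≥ $150,000 — not met.
So (iii) is not satisfied (T AND F).
(a) = F OR F OR F = false.
(i) primary residence — holds.
(ii) ≥500 ft from school — holds.
(b): T OR T → true.
(c) ≤ 10 units — holds.
So (3) is not satisfied (F AND T AND T).
So Overall is not satisfied (F OR F OR F).
Exception (all abutters consent) — not satisfied.
Result: main false OR exception false → false.

No — denied.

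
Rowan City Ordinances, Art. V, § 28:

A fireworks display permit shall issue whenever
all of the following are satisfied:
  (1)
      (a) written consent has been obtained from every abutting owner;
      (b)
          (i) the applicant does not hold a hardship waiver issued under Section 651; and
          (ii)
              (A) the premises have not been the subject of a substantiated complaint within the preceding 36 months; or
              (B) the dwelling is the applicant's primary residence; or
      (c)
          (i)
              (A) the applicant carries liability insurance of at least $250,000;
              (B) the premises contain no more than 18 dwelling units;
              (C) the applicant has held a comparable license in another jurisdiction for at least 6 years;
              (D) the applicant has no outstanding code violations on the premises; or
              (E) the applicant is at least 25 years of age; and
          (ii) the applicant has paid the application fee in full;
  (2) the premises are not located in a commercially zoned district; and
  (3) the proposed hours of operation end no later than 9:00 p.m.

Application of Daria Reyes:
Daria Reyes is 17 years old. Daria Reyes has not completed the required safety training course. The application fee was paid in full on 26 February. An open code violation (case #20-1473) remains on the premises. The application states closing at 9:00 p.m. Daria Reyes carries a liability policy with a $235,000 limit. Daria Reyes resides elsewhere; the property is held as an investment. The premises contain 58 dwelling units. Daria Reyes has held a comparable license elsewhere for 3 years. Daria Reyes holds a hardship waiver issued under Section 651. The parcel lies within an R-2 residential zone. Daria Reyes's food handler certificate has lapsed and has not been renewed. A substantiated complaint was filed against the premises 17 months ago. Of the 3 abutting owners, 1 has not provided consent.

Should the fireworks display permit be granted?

(a) all abutters consent — fails.
(i) not (hardship waiver) — not met.
(A) no complaint in 36 mo. — not satisfied.
(B) primary residence — fails.
So (ii) is not satisfied (F OR F).
(b): F AND F → false.
(A) insurance ≥ $250,000 — not satisfied.
(B) ≤ 18 units — fails.
(C) prior license ≥ 6 yr — fails.
(D) no code violations — not met.
(E) age ≥ 25 — not satisfied.
So (i) is not satisfied (F OR F OR F OR F OR F).
(ii) fee paid — met.
So (c) is not satisfied (F AND T).
So (1) is not satisfied (F OR F OR F).
(2) not (commercially zoned) — met.
(3) closes by 9 p.m. — met.
Overall = F AND T AND T = false.

No — denied.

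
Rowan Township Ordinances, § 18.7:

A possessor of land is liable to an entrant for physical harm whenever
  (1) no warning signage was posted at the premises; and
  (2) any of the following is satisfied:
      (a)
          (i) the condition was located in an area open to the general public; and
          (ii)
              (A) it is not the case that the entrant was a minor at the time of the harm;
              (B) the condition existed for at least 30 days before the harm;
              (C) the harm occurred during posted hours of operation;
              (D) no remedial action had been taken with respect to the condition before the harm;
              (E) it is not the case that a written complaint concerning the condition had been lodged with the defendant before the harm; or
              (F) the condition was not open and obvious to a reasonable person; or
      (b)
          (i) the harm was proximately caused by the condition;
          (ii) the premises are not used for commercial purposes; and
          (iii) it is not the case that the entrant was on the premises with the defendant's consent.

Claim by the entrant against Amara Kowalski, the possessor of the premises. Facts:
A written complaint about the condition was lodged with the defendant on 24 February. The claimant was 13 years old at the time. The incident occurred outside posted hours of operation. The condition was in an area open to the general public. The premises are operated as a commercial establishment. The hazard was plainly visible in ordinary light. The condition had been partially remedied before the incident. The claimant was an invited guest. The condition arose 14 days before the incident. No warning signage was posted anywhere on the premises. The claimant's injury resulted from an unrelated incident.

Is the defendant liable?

No — not liable.

(1) no signage posted — met.
(i) public area — met.
(A) not (entrant a minor) — fails.
(B) condition ≥30 days old — not met.
(C) during posted hours — fails.
(D) no remedial action — not met.
(E) not (complaint lodged) — not satisfied.
(F) not open/obvious — not met.
So (ii) is not satisfied (F OR F OR F OR F OR F OR F).
(a) = T AND F = false.
(i) proximate cause — not satisfied.
(ii) not (commercial use) — fails.
(iii) not (consent to enter) — fails.
(b): F AND F AND F → false.
So (2) is not satisfied (F OR F).
Overall = T AND F = false.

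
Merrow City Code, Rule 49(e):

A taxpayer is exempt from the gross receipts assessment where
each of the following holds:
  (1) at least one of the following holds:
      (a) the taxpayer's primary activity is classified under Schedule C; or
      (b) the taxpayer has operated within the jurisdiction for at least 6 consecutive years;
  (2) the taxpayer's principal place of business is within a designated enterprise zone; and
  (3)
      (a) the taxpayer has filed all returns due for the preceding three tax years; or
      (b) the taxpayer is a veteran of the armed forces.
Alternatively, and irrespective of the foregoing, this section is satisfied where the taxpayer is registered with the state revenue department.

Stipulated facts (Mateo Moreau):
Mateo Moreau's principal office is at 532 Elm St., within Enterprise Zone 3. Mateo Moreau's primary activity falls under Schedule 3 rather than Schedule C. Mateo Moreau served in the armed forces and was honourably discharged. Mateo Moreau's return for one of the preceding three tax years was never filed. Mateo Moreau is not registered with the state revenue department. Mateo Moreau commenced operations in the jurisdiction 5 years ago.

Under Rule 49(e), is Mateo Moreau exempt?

No — not exempt.

(a) Schedule C activity — fails.
(b) ≥ 6 yrs in jurisdiction — fails.
(1) = F OR F = false.
(2) in enterprise zone — met.
(a) returns current — fails.
(b) veteran — met.
So (3) is satisfied (F OR T).
So Overall is not satisfied (F AND T AND T).
Exception (state-registered) — not satisfied.
Result: main false OR exception false → false.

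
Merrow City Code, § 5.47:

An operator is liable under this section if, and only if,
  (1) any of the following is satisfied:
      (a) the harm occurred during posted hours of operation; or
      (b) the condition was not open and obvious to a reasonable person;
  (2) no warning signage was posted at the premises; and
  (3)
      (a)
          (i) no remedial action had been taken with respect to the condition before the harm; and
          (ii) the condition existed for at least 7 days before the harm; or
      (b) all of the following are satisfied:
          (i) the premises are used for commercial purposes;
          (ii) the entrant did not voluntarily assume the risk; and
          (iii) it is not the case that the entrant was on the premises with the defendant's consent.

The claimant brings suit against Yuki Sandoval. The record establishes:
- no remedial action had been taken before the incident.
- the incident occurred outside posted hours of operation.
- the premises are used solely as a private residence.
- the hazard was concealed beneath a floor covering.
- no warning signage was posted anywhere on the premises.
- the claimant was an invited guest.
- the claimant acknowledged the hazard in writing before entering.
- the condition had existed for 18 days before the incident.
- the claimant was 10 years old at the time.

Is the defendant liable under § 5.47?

(a) during posted hours — not satisfied.
(b) not open/obvious — satisfied.
(1): F OR T → true.
(2) no signage posted — met.
(i) no remedial action — holds.
(ii) condition ≥7 days old — satisfied.
(a) = T AND T = true.
(i) commercial use — fails.
(ii) no assumed risk — not satisfied.
(iii) not (consent to enter) — not met.
(b) = F AND F AND F = false.
So (3) is satisfied (T OR F).
Overall = T AND T AND T = true.

Yes — liable.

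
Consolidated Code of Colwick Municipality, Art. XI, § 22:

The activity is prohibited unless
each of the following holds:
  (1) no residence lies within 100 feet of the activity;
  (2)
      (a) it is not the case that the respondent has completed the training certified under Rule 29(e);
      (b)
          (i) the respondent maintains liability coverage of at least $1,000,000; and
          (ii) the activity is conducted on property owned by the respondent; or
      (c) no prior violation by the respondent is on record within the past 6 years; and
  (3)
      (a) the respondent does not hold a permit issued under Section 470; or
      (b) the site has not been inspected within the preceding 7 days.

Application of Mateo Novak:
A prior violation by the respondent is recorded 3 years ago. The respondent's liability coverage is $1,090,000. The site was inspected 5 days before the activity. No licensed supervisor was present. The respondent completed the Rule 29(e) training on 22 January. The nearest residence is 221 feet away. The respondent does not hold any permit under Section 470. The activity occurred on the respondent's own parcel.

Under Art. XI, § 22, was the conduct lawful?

(1) no residence in 100 ft — holds.
(a) not (training certified) — fails.
(i) coverage ≥ $1,000,000 — met.
(ii) own property — met.
(b) = T AND T = true.
(c) no prior violation — not met.
(2): F OR T OR F → true.
(a) not (holds permit) — holds.
(b) not (site inspected) — fails.
(3): T OR F → true.
So Overall is satisfied (T AND T AND T).

Yes — lawful.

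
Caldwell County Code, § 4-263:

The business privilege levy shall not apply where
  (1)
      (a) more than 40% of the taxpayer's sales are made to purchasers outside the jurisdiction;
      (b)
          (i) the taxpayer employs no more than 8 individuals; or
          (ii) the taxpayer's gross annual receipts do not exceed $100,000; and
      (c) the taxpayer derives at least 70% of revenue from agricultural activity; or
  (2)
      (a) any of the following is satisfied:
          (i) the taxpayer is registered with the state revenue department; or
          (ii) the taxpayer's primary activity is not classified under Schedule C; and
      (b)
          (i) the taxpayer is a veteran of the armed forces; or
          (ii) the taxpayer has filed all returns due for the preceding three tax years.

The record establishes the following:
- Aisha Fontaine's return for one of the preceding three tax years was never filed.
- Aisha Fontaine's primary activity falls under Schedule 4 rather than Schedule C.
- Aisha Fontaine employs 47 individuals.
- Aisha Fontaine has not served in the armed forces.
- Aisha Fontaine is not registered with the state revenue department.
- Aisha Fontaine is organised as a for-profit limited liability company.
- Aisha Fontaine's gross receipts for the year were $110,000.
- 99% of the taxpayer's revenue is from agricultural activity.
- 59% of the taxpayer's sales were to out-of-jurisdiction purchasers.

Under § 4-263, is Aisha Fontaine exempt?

No — not exempt.

(a) >40% out-of-jur. sales — met.
(i) ≤ 8 employees — not met.
(ii) receipts ≤ $100,000 — not satisfied.
(b) = F OR F = false.
(c) ≥70% agricultural — holds.
So (1) is not satisfied (T AND F AND T).
(i) state-registered — not met.
(ii) not (Schedule C activity) — satisfied.
(a) = F OR T = true.
(i) veteran — not satisfied.
(ii) returns current — not met.
(b) = F OR F = false.
So (2) is not satisfied (T AND F).
Overall: F OR F → false.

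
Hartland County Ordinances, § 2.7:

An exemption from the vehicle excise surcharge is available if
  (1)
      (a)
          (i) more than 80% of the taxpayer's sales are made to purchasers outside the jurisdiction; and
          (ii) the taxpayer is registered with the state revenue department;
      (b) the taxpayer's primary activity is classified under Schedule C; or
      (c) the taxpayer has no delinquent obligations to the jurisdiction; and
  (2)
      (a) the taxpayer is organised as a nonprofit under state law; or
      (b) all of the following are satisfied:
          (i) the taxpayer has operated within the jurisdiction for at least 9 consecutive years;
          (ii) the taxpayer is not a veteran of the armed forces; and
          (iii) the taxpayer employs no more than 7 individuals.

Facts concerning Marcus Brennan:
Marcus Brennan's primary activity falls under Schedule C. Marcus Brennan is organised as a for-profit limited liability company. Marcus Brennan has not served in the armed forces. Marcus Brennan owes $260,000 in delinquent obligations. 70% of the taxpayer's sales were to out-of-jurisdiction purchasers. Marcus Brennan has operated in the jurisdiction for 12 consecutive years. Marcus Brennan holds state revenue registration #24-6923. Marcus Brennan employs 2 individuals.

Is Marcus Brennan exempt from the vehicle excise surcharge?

(i) >80% out-of-jur. sales — not satisfied.
(ii) state-registered — satisfied.
So (a) is not satisfied (F AND T).
(b) Schedule C activity — satisfied.
(c) no delinquency — not satisfied.
So (1) is satisfied (F OR T OR F).
(a) nonprofit — fails.
(i) ≥ 9 yrs in jurisdiction — holds.
(ii) not (veteran) — satisfied.
(iii) ≤ 7 employees — satisfied.
(b): T AND T AND T → true.
So (2) is satisfied (F OR T).
Overall = T AND T = true.

Yes — exempt.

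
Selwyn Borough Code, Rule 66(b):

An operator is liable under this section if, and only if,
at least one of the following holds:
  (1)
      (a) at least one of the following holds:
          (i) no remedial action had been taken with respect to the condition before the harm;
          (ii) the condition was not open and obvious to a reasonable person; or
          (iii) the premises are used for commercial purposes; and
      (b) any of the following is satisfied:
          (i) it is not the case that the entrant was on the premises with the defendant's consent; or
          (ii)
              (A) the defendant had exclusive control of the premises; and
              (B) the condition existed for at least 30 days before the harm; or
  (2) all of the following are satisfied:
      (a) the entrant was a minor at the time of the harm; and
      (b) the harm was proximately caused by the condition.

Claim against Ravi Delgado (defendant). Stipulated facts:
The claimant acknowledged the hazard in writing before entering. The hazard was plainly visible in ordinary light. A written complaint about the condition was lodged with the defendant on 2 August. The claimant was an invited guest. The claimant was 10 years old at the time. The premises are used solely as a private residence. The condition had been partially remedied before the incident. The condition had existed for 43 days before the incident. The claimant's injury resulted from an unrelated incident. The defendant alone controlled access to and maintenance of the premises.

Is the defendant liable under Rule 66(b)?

No — not liable.

(i) no remedial action — not satisfied.
(ii) not open/obvious — not met.
(iii) commercial use — not satisfied.
So (a) is not satisfied (F OR F OR F).
(i) not (consent to enter) — fails.
(A) exclusive control — satisfied.
(B) condition ≥30 days old — holds.
(ii) = T AND T = true.
(b): F OR T → true.
(1): F AND T → false.
(a) entrant a minor — met.
(b) proximate cause — not satisfied.
So (2) is not satisfied (T AND F).
So Overall is not satisfied (F OR F).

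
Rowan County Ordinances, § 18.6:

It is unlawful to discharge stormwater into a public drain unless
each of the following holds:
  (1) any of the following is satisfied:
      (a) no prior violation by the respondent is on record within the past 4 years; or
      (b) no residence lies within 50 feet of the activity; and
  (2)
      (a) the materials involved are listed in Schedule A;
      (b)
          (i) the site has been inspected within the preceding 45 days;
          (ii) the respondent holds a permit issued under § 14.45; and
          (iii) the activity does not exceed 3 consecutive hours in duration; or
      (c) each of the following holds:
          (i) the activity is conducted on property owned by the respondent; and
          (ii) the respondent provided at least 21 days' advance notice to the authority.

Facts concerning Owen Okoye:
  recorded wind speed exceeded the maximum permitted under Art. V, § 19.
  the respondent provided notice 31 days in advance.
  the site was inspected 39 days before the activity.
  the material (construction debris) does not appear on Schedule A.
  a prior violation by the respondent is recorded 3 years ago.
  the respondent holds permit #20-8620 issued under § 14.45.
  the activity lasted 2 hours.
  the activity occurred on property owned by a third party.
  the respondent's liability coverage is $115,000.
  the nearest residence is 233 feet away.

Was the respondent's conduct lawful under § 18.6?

Yes — lawful.

(a) no prior violation — not satisfied.
(b) no residence in 50 ft — holds.
(1) = F OR T = true.
(a) Schedule A material — not met.
(i) site inspected — satisfied.
(ii) holds permit — met.
(iii) ≤ 3 hrs duration — satisfied.
(b) = T AND T AND T = true.
(i) own property — not met.
(ii) ≥21 days' notice — satisfied.
So (c) is not satisfied (F AND T).
So (2) is satisfied (F OR T OR F).
So Overall is satisfied (T AND T).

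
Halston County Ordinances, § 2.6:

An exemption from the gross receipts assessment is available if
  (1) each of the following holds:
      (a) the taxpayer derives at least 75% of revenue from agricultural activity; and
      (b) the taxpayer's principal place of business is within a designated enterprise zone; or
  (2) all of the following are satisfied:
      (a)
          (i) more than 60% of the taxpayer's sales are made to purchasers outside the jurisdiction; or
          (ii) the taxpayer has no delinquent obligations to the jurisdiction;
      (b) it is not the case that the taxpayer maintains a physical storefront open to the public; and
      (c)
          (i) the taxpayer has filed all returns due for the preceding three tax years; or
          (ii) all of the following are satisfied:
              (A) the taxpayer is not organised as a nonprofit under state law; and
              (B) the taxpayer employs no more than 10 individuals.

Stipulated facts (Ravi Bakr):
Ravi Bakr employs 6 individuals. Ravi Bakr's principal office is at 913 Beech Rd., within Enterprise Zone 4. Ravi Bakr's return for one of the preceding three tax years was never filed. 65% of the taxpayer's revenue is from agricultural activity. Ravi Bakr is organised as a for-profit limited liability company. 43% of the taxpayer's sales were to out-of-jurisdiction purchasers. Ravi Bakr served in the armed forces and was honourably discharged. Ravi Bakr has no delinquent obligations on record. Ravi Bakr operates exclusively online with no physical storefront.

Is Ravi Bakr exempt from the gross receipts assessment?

(a) ≥75% agricultural — not met.
(b) in enterprise zone — satisfied.
(1): F AND T → false.
(i) >60% out-of-jur. sales — fails.
(ii) no delinquency — holds.
(a): F OR T → true.
(b) not (has storefront) — met.
(i) returns current — not satisfied.
(A) not (nonprofit) — satisfied.
(B) ≤ 10 employees — holds.
(ii) = T AND T = true.
(c): F OR T → true.
(2): T AND T AND T → true.
Overall = F OR T = true.

Yes — exempt.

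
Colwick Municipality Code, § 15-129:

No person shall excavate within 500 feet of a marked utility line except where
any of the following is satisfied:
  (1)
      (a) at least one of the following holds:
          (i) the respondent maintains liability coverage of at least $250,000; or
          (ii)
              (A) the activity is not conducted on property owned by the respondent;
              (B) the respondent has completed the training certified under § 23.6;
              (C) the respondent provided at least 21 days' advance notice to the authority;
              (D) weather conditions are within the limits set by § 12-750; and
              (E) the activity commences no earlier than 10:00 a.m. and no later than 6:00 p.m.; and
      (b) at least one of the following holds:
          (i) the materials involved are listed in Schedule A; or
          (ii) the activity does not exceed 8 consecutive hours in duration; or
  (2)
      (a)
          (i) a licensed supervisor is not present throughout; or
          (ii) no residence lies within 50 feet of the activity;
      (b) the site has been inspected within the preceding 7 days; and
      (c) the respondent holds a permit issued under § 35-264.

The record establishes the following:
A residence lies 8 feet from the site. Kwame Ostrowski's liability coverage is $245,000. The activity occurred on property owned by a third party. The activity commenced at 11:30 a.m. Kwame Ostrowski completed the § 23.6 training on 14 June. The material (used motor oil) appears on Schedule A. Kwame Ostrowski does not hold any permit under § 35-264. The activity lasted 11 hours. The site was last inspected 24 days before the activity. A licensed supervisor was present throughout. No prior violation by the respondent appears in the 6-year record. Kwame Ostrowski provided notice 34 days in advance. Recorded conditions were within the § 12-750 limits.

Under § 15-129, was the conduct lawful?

Yes — lawful.

(i) coverage ≥ $250,000 — not met.
(A) not (own property) — met.
(B) training certified — satisfied.
(C) ≥21 days' notice — holds.
(D) weather ok — satisfied.
(E) start within hours — holds.
(ii) = T AND T AND T AND T AND T = true.
So (a) is satisfied (F OR T).
(i) Schedule A material — satisfied.
(ii) ≤ 8 hrs duration — not met.
So (b) is satisfied (T OR F).
So (1) is satisfied (T AND T).
(i) not (supervisor present) — not satisfied.
(ii) no residence in 50 ft — fails.
So (a) is not satisfied (F OR F).
(b) site inspected — not met.
(c) holds permit — not satisfied.
(2) = F AND F AND F = false.
Overall: T OR F → true.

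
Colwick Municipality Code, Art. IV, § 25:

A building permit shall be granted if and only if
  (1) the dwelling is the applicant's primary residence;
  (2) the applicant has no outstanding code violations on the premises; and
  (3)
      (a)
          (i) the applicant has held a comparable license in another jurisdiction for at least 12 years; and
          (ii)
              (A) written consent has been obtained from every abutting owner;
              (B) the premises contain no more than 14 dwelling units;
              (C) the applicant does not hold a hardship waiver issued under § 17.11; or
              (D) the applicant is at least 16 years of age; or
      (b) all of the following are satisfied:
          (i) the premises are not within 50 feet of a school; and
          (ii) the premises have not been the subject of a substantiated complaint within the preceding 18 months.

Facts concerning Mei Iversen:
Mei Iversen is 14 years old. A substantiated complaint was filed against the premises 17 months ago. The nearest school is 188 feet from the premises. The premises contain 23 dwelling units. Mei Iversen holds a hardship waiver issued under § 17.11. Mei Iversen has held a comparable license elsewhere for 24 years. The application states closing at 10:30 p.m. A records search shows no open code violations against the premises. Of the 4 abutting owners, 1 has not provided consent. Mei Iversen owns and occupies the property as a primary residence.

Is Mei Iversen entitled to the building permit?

No — denied.

(1) primary residence — holds.
(2) no code violations — holds.
(i) prior license ≥ 12 yr — satisfied.
(A) all abutters consent — not satisfied.
(B) ≤ 14 units — not satisfied.
(C) not (hardship waiver) — not met.
(D) age ≥ 16 — not met.
(ii): F OR F OR F OR F → false.
(a): T AND F → false.
(i) ≥50 ft from school — holds.
(ii) no complaint in 18 mo. — not met.
(b): T AND F → false.
So (3) is not satisfied (F OR F).
Overall = T AND T AND F = false.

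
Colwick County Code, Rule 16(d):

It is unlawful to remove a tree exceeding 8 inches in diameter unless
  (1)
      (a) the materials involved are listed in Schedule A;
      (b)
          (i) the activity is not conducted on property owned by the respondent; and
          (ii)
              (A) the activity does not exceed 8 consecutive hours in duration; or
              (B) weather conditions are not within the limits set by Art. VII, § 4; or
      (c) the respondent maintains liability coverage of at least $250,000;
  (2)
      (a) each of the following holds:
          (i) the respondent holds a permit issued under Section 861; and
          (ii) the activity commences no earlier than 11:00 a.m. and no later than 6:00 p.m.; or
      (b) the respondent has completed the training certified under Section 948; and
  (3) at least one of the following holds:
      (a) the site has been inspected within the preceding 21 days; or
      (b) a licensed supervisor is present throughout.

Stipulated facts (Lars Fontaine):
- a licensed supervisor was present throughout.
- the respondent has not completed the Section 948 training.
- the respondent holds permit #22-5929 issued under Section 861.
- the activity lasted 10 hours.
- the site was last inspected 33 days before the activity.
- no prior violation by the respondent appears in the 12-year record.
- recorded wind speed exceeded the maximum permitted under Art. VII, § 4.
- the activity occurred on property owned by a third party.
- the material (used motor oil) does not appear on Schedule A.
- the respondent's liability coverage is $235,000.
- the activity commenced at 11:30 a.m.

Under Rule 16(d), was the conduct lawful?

Yes — lawful.

(a) Schedule A material — fails.
(i) not (own property) — satisfied.
(A) ≤ 8 hrs duration — not satisfied.
(B) not (weather ok) — met.
(ii) = F OR T = true.
(b): T AND T → true.
(c) coverage ≥ $250,000 — not met.
(1) = F OR T OR F = true.
(i) holds permit — holds.
(ii) start within hours — met.
(a) = T AND T = true.
(b) training certified — not met.
(2) = T OR F = true.
(a) site inspected — not met.
(b) supervisor present — holds.
So (3) is satisfied (F OR T).
So Overall is satisfied (T AND T AND T).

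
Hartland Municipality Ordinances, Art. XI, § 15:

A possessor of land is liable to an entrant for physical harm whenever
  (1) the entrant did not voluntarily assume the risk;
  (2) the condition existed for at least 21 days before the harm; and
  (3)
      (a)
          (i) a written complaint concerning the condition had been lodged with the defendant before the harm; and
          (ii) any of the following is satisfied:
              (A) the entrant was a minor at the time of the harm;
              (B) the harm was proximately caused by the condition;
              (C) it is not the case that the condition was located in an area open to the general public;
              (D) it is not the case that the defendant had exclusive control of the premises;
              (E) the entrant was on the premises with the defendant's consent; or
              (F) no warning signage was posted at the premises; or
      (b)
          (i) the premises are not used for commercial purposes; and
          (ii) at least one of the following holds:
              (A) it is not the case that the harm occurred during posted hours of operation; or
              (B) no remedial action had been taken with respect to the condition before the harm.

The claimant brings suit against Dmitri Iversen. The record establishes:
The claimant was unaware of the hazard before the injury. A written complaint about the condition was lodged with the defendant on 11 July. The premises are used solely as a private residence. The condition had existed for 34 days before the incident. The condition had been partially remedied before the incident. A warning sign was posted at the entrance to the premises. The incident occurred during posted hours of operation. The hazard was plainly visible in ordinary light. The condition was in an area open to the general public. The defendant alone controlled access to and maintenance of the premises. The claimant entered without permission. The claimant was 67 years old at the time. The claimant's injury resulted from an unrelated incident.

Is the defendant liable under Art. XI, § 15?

(1) no assumed risk — holds.
(2) condition ≥21 days old — satisfied.
(i) complaint lodged — satisfied.
(A) entrant a minor — not met.
(B) proximate cause — fails.
(C) not (public area) — fails.
(D) not (exclusive control) — not met.
(E) consent to enter — not met.
(F) no signage posted — not met.
(ii) = F OR F OR F OR F OR F OR F = false.
(a): T AND F → false.
(i) not (commercial use) — met.
(A) not (during posted hours) — not met.
(B) no remedial action — fails.
(ii): F OR F → false.
So (b) is not satisfied (T AND F).
So (3) is not satisfied (F OR F).
Overall: T AND T AND F → false.

No — not liable.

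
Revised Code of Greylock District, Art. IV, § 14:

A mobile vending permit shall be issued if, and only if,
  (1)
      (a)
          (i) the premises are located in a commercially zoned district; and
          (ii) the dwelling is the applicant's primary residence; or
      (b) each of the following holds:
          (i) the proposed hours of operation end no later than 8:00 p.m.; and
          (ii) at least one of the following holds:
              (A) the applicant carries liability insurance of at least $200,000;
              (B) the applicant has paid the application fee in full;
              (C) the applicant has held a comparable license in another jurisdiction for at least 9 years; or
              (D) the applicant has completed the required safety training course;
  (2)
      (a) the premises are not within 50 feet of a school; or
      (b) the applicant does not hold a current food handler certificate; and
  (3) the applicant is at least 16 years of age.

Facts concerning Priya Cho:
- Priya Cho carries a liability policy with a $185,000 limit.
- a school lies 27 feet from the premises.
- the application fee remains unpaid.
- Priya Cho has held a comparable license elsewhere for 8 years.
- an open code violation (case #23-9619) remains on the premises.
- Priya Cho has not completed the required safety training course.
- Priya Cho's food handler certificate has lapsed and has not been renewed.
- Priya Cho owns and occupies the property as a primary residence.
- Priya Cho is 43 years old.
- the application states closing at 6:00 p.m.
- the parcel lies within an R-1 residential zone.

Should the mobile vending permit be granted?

No — denied.

(i) commercially zoned — not satisfied.
(ii) primary residence — satisfied.
(a) = F AND T = false.
(i) closes by 8 p.m. — satisfied.
(A) insurance ≥ $200,000 — not satisfied.
(B) fee paid — not met.
(C) prior license ≥ 9 yr — not satisfied.
(D) safety training — fails.
(ii) = F OR F OR F OR F = false.
So (b) is not satisfied (T AND F).
(1): F OR F → false.
(a) ≥50 ft from school — fails.
(b) not (food handler cert.) — met.
(2) = F OR T = true.
(3) age ≥ 16 — met.
Overall = F AND T AND T = false.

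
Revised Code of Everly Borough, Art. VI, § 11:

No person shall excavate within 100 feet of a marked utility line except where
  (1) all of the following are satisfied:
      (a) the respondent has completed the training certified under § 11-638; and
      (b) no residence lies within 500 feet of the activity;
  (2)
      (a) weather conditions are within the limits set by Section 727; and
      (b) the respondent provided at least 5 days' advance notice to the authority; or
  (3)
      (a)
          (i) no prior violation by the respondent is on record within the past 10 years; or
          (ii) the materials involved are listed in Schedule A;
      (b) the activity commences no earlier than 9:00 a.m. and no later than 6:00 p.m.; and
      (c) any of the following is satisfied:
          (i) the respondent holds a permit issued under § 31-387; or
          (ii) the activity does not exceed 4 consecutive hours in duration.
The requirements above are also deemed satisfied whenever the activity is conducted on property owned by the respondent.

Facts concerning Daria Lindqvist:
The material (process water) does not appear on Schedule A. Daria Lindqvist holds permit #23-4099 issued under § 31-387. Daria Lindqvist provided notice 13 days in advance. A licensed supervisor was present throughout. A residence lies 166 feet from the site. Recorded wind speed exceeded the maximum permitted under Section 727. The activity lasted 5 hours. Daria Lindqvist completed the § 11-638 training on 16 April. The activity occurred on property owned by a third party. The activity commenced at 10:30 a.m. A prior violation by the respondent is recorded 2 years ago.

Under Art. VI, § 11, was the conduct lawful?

(a) training certified — satisfied.
(b) no residence in 500 ft — not met.
So (1) is not satisfied (T AND F).
(a) weather ok — not met.
(b) ≥5 days' notice — satisfied.
So (2) is not satisfied (F AND T).
(i) no prior violation — not met.
(ii) Schedule A material — not satisfied.
(a): F OR F → false.
(b) start within hours — satisfied.
(i) holds permit — satisfied.
(ii) ≤ 4 hrs duration — not met.
(c) = T OR F = true.
So (3) is not satisfied (F AND T AND T).
Overall: F OR F OR F → false.
Exception (own property) — not satisfied.
Result: main false OR exception false → false.

No — unlawful.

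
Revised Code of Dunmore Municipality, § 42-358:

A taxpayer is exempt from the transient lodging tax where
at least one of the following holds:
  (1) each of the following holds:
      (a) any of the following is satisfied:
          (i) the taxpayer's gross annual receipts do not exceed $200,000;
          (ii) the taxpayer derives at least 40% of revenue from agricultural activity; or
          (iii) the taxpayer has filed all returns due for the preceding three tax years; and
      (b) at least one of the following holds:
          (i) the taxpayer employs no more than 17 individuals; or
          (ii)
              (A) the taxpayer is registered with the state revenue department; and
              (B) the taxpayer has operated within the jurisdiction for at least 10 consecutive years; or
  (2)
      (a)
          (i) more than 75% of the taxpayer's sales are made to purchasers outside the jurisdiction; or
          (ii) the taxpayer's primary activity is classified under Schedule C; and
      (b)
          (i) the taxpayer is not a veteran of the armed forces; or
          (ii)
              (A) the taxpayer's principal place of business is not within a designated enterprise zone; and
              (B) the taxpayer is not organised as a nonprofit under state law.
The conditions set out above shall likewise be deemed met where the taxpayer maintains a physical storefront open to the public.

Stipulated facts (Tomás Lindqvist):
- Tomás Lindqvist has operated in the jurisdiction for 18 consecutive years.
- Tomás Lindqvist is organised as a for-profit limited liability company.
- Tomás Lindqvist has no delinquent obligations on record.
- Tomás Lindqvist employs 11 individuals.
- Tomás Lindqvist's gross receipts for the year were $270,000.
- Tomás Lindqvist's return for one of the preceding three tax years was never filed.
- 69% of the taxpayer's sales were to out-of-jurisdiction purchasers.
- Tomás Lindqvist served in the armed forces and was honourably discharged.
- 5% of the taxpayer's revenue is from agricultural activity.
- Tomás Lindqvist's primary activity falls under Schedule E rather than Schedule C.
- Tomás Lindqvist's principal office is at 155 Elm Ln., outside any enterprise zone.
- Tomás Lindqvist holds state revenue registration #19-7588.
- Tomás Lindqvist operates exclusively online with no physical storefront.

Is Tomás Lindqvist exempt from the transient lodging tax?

(i) receipts ≤ $200,000 — not met.
(ii) ≥40% agricultural — fails.
(iii) returns current — not satisfied.
So (a) is not satisfied (F OR F OR F).
(i) ≤ 17 employees — satisfied.
(A) state-registered — satisfied.
(B) ≥ 10 yrs in jurisdiction — met.
So (ii) is satisfied (T AND T).
So (b) is satisfied (T OR T).
So (1) is not satisfied (F AND T).
(i) >75% out-of-jur. sales — not met.
(ii) Schedule C activity — not satisfied.
So (a) is not satisfied (F OR F).
(i) not (veteran) — not satisfied.
(A) not (in enterprise zone) — met.
(B) not (nonprofit) — met.
(ii): T AND T → true.
(b) = F OR T = true.
(2) = F AND T = false.
Overall = F OR F = false.
Exception (has storefront) — not satisfied.
Result: main false OR exception false → false.

No — not exempt.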